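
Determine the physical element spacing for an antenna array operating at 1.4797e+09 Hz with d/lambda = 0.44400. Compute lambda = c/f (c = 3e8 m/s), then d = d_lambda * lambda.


lambda = c / f = 3.0000e+08 / 1.4797e+09 = 0.2027438 m
d = 0.44400 * 0.2027438 = 0.09002 m

0.09002 m


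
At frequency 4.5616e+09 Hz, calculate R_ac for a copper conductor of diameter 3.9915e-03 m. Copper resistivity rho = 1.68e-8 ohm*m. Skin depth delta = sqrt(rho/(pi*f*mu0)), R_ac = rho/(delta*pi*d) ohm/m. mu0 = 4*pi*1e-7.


delta = sqrt(1.68e-8 / (pi * 4.5616e+09 * 4*pi*1e-7)) = 9.658644e-07 m
R_ac = 1.68e-8 / (9.658644e-07 * pi * 3.9915e-03) = 1.387 ohm/m

1.387 ohm/m


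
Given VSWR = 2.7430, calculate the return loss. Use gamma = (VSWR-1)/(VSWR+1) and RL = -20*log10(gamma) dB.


gamma = (2.7430 - 1) / (2.7430 + 1) = 0.4656692
RL = -20 * log10(0.4656692) = 6.638 dB

6.638 dB


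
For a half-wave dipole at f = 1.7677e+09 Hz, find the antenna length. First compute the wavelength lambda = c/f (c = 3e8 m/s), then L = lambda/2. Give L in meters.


lambda = c / f = 3.0000e+08 / 1.7677e+09 = 0.1697121 m
L = lambda / 2 = 0.1697121 / 2 = 0.08486 m

0.08486 m


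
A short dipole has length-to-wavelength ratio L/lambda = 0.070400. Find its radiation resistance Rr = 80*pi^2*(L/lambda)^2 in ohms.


Rr = 80 * pi^2 * (0.070400)^2 = 80 * 9.869604 * 4.956160e-03 = 3.913 ohm

3.913 ohm


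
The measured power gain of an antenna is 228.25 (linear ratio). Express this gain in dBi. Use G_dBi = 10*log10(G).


G_dBi = 10 * log10(228.25) = 23.58 dBi

23.58 dBi


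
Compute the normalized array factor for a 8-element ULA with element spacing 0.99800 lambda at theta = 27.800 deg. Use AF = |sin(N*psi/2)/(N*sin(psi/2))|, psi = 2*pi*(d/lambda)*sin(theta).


psi = 2*pi*0.99800*sin(27.800 deg) = 2.924533 rad
AF = |sin(8*2.924533/2) / (8*sin(2.924533/2))| = 0.09596

0.09596


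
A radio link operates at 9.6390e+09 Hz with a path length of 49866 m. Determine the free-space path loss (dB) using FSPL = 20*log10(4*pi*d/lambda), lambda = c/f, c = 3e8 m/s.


lambda = c / f = 3.0000e+08 / 9.6390e+09 = 0.03112356 m
FSPL = 20 * log10(4*pi*49866/0.03112356) = 146.1 dB

146.1 dB


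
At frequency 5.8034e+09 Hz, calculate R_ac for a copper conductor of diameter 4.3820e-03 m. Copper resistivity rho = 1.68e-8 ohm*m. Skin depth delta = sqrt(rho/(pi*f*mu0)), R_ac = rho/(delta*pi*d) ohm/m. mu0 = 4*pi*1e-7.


delta = sqrt(1.68e-8 / (pi * 5.8034e+09 * 4*pi*1e-7)) = 8.563149e-07 m
R_ac = 1.68e-8 / (8.563149e-07 * pi * 4.3820e-03) = 1.425 ohm/m

1.425 ohm/m


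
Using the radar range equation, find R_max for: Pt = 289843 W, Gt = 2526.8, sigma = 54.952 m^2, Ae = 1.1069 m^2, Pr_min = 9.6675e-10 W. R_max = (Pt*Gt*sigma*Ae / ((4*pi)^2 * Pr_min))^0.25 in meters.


R^4 = 289843*2526.8*54.952*1.1069 / ((4*pi)^2 * 9.6675e-10) = 2.918043e+17
R_max = 2.918043e+17^0.25 = 23242 m

23242 m


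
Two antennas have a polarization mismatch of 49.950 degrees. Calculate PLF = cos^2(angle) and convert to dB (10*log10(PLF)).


PLF_linear = cos^2(49.950 deg) = 0.4140354
PLF_dB = 10 * log10(0.4140354) = -3.830 dB

-3.830 dB


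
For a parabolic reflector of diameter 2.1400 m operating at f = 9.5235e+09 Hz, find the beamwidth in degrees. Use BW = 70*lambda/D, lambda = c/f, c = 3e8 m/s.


lambda = c / f = 3.0000e+08 / 9.5235e+09 = 0.03150102 m
BW = 70 * 0.03150102 / 2.1400 = 1.030 deg

1.030 deg


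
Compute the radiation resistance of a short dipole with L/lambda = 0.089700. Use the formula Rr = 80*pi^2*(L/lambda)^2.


Rr = 80 * pi^2 * (0.089700)^2 = 80 * 9.869604 * 8.046090e-03 = 6.353 ohm

6.353 ohm


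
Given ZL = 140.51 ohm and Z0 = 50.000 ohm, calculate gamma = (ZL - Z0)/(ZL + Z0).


gamma = (140.51 - 50.000) / (140.51 + 50.000) = 0.4751

0.4751


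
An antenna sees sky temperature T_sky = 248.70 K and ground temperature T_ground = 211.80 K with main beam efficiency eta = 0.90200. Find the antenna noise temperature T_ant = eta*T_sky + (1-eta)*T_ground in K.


T_ant = 0.90200 * 248.70 + (1 - 0.90200) * 211.80 = 245.1 K

245.1 K


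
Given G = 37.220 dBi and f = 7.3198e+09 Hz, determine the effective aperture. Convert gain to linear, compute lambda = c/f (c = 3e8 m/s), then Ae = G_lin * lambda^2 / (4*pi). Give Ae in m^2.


lambda = c / f = 3.0000e+08 / 7.3198e+09 = 0.04098473 m
G_linear = 10^(37.220/10) = 5272.299
Ae = G_linear * lambda^2 / (4*pi) = 5272.299 * 0.04098473^2 / (4*pi) = 0.7047 m^2

0.7047 m^2


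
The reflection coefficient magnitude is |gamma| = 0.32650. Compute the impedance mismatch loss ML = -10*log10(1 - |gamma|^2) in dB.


ML = -10 * log10(1 - 0.32650^2) = -10 * log10(0.89339775) = 0.4896 dB

0.4896 dB


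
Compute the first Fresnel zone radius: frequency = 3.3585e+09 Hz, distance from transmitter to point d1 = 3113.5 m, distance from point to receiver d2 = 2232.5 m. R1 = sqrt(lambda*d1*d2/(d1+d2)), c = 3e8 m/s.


lambda = c / f = 3.0000e+08 / 3.3585e+09 = 0.08932559 m
R1 = sqrt(0.08932559 * 3113.5 * 2232.5 / (3113.5 + 2232.5)) = 10.78 m

10.78 m


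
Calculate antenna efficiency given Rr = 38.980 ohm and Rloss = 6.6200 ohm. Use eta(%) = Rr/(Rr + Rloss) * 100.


eta = 38.980 / (38.980 + 6.6200) * 100 = 85.48%

85.48%


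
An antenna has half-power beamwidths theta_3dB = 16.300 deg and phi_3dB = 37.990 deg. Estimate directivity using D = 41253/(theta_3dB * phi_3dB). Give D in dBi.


D_linear = 41253 / (16.300 * 37.990) = 66.61908
D_dBi = 10 * log10(66.61908) = 18.24 dBi

18.24 dBi


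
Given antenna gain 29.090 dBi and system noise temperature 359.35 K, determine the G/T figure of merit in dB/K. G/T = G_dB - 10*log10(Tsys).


G/T = 29.090 - 10*log10(359.35) = 29.090 - 25.55518 = 3.535 dB/K

3.535 dB/K


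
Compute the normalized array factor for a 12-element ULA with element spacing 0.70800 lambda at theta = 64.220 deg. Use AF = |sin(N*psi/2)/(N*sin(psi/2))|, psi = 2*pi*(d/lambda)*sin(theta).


psi = 2*pi*0.70800*sin(64.220 deg) = 4.005739 rad
AF = |sin(12*4.005739/2) / (12*sin(4.005739/2))| = 0.08171

0.08171


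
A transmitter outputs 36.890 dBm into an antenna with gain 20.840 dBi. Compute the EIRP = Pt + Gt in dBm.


EIRP = Pt + Gt = 36.890 + 20.840 = 57.73 dBm

57.73 dBm


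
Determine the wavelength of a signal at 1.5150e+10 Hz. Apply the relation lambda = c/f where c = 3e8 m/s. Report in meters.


lambda = c / f = 3.0000e+08 / 1.5150e+10 = 0.01980 m

0.01980 m


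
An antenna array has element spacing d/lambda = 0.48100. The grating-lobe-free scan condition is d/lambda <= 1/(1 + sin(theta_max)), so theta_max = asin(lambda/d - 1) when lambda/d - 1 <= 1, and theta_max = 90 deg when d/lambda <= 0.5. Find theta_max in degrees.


lambda/d - 1 = 1/0.48100 - 1 = 1.079002 >= 1
d/lambda <= 0.5, so the array can scan to endfire without grating lobes: theta_max = 90 deg

90 deg


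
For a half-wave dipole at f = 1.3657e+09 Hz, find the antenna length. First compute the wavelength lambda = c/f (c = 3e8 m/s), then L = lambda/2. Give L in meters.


lambda = c / f = 3.0000e+08 / 1.3657e+09 = 0.2196676 m
L = lambda / 2 = 0.2196676 / 2 = 0.1098 m

0.1098 m


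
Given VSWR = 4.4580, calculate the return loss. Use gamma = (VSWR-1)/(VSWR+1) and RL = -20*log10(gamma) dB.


gamma = (4.4580 - 1) / (4.4580 + 1) = 0.6335654
RL = -20 * log10(0.6335654) = 3.964 dB

3.964 dB


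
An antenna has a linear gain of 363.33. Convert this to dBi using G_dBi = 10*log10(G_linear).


G_dBi = 10 * log10(363.33) = 25.60 dBi

25.60 dBi


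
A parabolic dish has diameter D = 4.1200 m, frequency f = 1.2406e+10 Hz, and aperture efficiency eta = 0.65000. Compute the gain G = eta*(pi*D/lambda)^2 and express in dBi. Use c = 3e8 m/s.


lambda = c / f = 3.0000e+08 / 1.2406e+10 = 0.02418185 m
G_linear = 0.65000 * (pi * 4.1200 / 0.02418185)^2 = 186220.9
G_dBi = 10 * log10(186220.9) = 52.70 dBi

52.70 dBi


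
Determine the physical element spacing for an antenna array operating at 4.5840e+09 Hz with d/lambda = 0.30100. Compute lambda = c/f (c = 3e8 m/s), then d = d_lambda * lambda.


lambda = c / f = 3.0000e+08 / 4.5840e+09 = 0.06544503 m
d = 0.30100 * 0.06544503 = 0.01970 m

0.01970 m


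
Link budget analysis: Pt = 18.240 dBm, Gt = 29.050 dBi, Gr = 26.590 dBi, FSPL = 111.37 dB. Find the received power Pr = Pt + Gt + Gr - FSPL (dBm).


Pr = 18.240 + 29.050 + 26.590 - 111.37 = -37.49 dBm

-37.49 dBm


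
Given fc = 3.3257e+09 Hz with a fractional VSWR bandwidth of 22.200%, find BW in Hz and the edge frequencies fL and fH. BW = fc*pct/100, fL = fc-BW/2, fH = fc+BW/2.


BW = 3.3257e+09 * 22.200/100 = 7.383054e+08 Hz
fL = 3.3257e+09 - 7.383054e+08/2 = 2.957e+09 Hz
fH = 3.3257e+09 + 7.383054e+08/2 = 3.695e+09 Hz

BW=7.383e+08 Hz, fL=2.957e+09 Hz, fH=3.695e+09 Hz


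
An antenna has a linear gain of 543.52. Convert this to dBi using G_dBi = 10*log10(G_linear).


G_dBi = 10 * log10(543.52) = 27.35 dBi

27.35 dBi


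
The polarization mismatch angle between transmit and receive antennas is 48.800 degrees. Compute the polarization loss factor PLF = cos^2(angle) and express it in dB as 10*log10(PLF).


PLF_linear = cos^2(48.800 deg) = 0.4338718
PLF_dB = 10 * log10(0.4338718) = -3.626 dB

-3.626 dB


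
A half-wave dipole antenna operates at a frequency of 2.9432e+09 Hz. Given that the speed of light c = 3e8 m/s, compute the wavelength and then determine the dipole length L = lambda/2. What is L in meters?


lambda = c / f = 3.0000e+08 / 2.9432e+09 = 0.1019299 m
L = lambda / 2 = 0.1019299 / 2 = 0.05096 m

0.05096 m


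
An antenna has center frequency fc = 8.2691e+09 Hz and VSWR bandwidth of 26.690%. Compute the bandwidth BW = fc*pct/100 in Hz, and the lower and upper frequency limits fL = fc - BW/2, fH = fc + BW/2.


BW = 8.2691e+09 * 26.690/100 = 2.207023e+09 Hz
fL = 8.2691e+09 - 2.207023e+09/2 = 7.166e+09 Hz
fH = 8.2691e+09 + 2.207023e+09/2 = 9.373e+09 Hz

BW=2.207e+09 Hz, fL=7.166e+09 Hz, fH=9.373e+09 Hz


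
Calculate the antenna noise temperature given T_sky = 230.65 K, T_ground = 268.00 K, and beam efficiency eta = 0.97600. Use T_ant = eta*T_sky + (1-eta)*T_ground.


T_ant = 0.97600 * 230.65 + (1 - 0.97600) * 268.00 = 231.5 K

231.5 K


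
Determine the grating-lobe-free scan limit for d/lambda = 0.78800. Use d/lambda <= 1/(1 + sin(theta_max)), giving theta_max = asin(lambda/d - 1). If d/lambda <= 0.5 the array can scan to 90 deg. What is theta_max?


lambda/d - 1 = 1/0.78800 - 1 = 0.2690355
theta_max = asin(0.2690355) = 15.61 deg

15.61 deg


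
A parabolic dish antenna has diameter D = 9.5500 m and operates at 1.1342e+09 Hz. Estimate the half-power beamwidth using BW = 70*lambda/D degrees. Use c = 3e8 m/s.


lambda = c / f = 3.0000e+08 / 1.1342e+09 = 0.2645036 m
BW = 70 * 0.2645036 / 9.5500 = 1.939 deg

1.939 deg


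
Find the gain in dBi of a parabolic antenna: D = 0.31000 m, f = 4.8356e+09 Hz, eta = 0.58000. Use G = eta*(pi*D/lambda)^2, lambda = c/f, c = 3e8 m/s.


lambda = c / f = 3.0000e+08 / 4.8356e+09 = 0.06203987 m
G_linear = 0.58000 * (pi * 0.31000 / 0.06203987)^2 = 142.9254
G_dBi = 10 * log10(142.9254) = 21.55 dBi

21.55 dBi


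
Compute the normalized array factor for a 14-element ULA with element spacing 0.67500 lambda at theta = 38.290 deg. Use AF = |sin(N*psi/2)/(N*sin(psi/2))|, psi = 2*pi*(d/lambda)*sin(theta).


psi = 2*pi*0.67500*sin(38.290 deg) = 2.627995 rad
AF = |sin(14*2.627995/2) / (14*sin(2.627995/2))| = 0.03236

0.03236


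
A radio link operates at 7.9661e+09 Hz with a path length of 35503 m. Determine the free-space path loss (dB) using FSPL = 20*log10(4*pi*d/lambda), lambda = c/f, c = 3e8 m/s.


lambda = c / f = 3.0000e+08 / 7.9661e+09 = 0.03765958 m
FSPL = 20 * log10(4*pi*35503/0.03765958) = 141.5 dB

141.5 dB


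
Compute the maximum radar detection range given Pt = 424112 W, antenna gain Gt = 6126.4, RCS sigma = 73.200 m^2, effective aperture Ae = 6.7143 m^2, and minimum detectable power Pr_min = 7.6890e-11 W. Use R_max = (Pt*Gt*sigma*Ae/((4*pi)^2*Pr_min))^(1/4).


R^4 = 424112*6126.4*73.200*6.7143 / ((4*pi)^2 * 7.6890e-11) = 1.051739e+20
R_max = 1.051739e+20^0.25 = 101269 m

101269 m


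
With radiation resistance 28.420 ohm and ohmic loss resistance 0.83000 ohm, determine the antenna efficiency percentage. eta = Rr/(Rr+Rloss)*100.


eta = 28.420 / (28.420 + 0.83000) * 100 = 97.16%

97.16%


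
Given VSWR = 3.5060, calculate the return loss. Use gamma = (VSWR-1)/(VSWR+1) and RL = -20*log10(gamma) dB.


gamma = (3.5060 - 1) / (3.5060 + 1) = 0.5561474
RL = -20 * log10(0.5561474) = 5.096 dB

5.096 dB


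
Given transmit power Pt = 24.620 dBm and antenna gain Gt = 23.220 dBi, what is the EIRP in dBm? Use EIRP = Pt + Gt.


EIRP = Pt + Gt = 24.620 + 23.220 = 47.84 dBm

47.84 dBm


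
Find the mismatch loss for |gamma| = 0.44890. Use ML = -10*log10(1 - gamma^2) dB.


ML = -10 * log10(1 - 0.44890^2) = -10 * log10(0.79848879) = 0.9773 dB

0.9773 dB


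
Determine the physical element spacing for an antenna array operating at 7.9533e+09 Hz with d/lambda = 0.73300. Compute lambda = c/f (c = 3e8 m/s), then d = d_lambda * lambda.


lambda = c / f = 3.0000e+08 / 7.9533e+09 = 0.03772019 m
d = 0.73300 * 0.03772019 = 0.02765 m

0.02765 m


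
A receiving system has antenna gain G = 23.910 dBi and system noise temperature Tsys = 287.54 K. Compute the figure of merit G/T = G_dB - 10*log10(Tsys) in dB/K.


G/T = 23.910 - 10*log10(287.54) = 23.910 - 24.58698 = -0.6770 dB/K

-0.6770 dB/K


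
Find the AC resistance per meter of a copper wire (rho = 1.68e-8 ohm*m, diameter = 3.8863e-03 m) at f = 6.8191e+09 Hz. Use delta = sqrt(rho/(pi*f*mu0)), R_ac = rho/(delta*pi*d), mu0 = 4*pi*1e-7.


delta = sqrt(1.68e-8 / (pi * 6.8191e+09 * 4*pi*1e-7)) = 7.899712e-07 m
R_ac = 1.68e-8 / (7.899712e-07 * pi * 3.8863e-03) = 1.742 ohm/m

1.742 ohm/m


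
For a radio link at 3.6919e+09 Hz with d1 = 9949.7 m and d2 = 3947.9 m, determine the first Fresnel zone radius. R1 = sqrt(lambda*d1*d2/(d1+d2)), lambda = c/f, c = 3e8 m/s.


lambda = c / f = 3.0000e+08 / 3.6919e+09 = 0.08125897 m
R1 = sqrt(0.08125897 * 9949.7 * 3947.9 / (9949.7 + 3947.9)) = 15.15 m

15.15 m


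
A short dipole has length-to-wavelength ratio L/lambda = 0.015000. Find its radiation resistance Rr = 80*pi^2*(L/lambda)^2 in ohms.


Rr = 80 * pi^2 * (0.015000)^2 = 80 * 9.869604 * 2.250000e-04 = 0.1777 ohm

0.1777 ohm


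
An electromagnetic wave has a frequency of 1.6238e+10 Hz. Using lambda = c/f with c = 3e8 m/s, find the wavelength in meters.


lambda = c / f = 3.0000e+08 / 1.6238e+10 = 0.01848 m

0.01848 m


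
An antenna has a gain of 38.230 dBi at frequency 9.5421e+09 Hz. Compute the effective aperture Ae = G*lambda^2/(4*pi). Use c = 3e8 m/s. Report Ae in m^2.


lambda = c / f = 3.0000e+08 / 9.5421e+09 = 0.03143962 m
G_linear = 10^(38.230/10) = 6652.732
Ae = G_linear * lambda^2 / (4*pi) = 6652.732 * 0.03143962^2 / (4*pi) = 0.5233 m^2

0.5233 m^2


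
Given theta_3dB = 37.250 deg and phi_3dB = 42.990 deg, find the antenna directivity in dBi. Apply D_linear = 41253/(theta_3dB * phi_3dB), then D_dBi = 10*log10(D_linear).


D_linear = 41253 / (37.250 * 42.990) = 25.76095
D_dBi = 10 * log10(25.76095) = 14.11 dBi

14.11 dBi


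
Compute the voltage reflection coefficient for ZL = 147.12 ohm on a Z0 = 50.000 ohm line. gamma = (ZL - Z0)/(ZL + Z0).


gamma = (147.12 - 50.000) / (147.12 + 50.000) = 0.4927

0.4927


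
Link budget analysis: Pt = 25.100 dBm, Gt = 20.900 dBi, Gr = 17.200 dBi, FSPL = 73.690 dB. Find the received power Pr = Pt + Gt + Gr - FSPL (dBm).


Pr = 25.100 + 20.900 + 17.200 - 73.690 = -10.49 dBm

-10.49 dBm


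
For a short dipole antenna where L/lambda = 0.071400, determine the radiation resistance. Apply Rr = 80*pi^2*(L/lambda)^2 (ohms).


Rr = 80 * pi^2 * (0.071400)^2 = 80 * 9.869604 * 5.097960e-03 = 4.025 ohm

4.025 ohm


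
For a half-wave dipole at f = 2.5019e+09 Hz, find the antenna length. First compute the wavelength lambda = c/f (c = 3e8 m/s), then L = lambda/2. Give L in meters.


lambda = c / f = 3.0000e+08 / 2.5019e+09 = 0.1199089 m
L = lambda / 2 = 0.1199089 / 2 = 0.05995 m

0.05995 m


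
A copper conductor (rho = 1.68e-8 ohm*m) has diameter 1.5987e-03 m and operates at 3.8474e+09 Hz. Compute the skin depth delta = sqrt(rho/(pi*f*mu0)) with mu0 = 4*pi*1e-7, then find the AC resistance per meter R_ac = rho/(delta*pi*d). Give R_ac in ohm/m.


delta = sqrt(1.68e-8 / (pi * 3.8474e+09 * 4*pi*1e-7)) = 1.051698e-06 m
R_ac = 1.68e-8 / (1.051698e-06 * pi * 1.5987e-03) = 3.181 ohm/m

3.181 ohm/m


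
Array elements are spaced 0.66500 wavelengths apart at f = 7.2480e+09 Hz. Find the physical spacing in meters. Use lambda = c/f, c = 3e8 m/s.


lambda = c / f = 3.0000e+08 / 7.2480e+09 = 0.04139073 m
d = 0.66500 * 0.04139073 = 0.02752 m

0.02752 m


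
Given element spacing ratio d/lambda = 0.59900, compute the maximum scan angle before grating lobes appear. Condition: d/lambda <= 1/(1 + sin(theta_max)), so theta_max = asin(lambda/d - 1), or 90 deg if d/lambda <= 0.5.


lambda/d - 1 = 1/0.59900 - 1 = 0.6694491
theta_max = asin(0.6694491) = 42.02 deg

42.02 deg


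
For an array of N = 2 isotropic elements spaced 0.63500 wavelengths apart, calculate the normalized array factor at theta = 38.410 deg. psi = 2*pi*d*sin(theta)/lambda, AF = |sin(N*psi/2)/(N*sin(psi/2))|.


psi = 2*pi*0.63500*sin(38.410 deg) = 2.478815 rad
AF = |sin(2*2.478815/2) / (2*sin(2.478815/2))| = 0.3254

0.3254


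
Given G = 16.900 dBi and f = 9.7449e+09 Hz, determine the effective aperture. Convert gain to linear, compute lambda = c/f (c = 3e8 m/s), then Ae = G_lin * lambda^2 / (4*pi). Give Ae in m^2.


lambda = c / f = 3.0000e+08 / 9.7449e+09 = 0.03078533 m
G_linear = 10^(16.900/10) = 48.97788
Ae = G_linear * lambda^2 / (4*pi) = 48.97788 * 0.03078533^2 / (4*pi) = 3.694e-03 m^2

3.694e-03 m^2


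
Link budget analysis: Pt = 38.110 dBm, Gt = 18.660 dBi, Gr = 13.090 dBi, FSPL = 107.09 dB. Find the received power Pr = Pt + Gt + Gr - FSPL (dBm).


Pr = 38.110 + 18.660 + 13.090 - 107.09 = -37.23 dBm

-37.23 dBm


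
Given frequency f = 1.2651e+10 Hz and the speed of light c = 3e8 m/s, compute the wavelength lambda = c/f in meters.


lambda = c / f = 3.0000e+08 / 1.2651e+10 = 0.02371 m

0.02371 m


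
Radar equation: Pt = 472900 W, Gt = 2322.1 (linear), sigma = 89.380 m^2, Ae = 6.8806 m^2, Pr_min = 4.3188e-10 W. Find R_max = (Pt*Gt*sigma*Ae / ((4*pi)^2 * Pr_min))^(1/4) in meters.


R^4 = 472900*2322.1*89.380*6.8806 / ((4*pi)^2 * 4.3188e-10) = 9.902254e+18
R_max = 9.902254e+18^0.25 = 56096 m

56096 m


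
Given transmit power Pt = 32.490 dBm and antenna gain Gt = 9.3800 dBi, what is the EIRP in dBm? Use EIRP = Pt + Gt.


EIRP = Pt + Gt = 32.490 + 9.3800 = 41.87 dBm

41.87 dBm


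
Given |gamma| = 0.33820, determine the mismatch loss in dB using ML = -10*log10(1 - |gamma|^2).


ML = -10 * log10(1 - 0.33820^2) = -10 * log10(0.88562076) = 0.5275 dB

0.5275 dB


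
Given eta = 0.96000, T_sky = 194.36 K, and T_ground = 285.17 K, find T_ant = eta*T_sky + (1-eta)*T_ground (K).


T_ant = 0.96000 * 194.36 + (1 - 0.96000) * 285.17 = 198.0 K

198.0 K


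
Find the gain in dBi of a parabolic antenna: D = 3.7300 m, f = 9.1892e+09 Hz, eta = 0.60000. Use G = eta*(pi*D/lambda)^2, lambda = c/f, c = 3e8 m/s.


lambda = c / f = 3.0000e+08 / 9.1892e+09 = 0.03264702 m
G_linear = 0.60000 * (pi * 3.7300 / 0.03264702)^2 = 77300.37
G_dBi = 10 * log10(77300.37) = 48.88 dBi

48.88 dBi


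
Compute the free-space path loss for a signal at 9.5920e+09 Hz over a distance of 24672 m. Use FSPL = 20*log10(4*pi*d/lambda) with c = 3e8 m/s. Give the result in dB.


lambda = c / f = 3.0000e+08 / 9.5920e+09 = 0.03127606 m
FSPL = 20 * log10(4*pi*24672/0.03127606) = 139.9 dB

139.9 dB


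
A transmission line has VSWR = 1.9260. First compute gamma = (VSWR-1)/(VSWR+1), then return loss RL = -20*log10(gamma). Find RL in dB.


gamma = (1.9260 - 1) / (1.9260 + 1) = 0.3164730
RL = -20 * log10(0.3164730) = 9.993 dB

9.993 dB


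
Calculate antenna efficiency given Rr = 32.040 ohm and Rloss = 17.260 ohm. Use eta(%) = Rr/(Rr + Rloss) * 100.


eta = 32.040 / (32.040 + 17.260) * 100 = 64.99%

64.99%


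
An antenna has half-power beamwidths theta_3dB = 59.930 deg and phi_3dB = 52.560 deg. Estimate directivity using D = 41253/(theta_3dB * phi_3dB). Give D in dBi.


D_linear = 41253 / (59.930 * 52.560) = 13.09652
D_dBi = 10 * log10(13.09652) = 11.17 dBi

11.17 dBi


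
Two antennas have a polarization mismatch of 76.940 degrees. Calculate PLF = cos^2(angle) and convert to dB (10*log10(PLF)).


PLF_linear = cos^2(76.940 deg) = 0.05106302
PLF_dB = 10 * log10(0.05106302) = -12.92 dB

-12.92 dB


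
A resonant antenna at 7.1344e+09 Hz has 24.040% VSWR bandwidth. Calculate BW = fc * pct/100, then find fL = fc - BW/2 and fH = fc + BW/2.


BW = 7.1344e+09 * 24.040/100 = 1.715110e+09 Hz
fL = 7.1344e+09 - 1.715110e+09/2 = 6.277e+09 Hz
fH = 7.1344e+09 + 1.715110e+09/2 = 7.992e+09 Hz

BW=1.715e+09 Hz, fL=6.277e+09 Hz, fH=7.992e+09 Hz


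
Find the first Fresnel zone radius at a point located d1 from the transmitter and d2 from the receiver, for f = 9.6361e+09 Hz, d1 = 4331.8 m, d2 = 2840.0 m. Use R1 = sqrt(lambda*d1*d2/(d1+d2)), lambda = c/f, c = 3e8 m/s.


lambda = c / f = 3.0000e+08 / 9.6361e+09 = 0.03113293 m
R1 = sqrt(0.03113293 * 4331.8 * 2840.0 / (4331.8 + 2840.0)) = 7.308 m

7.308 m


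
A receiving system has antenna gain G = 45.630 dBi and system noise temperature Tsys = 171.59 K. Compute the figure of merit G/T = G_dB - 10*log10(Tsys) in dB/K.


G/T = 45.630 - 10*log10(171.59) = 45.630 - 22.34492 = 23.29 dB/K

23.29 dB/K


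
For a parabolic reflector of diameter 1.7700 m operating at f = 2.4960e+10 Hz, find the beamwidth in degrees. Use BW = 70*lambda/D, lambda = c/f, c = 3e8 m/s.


lambda = c / f = 3.0000e+08 / 2.4960e+10 = 0.01201923 m
BW = 70 * 0.01201923 / 1.7700 = 0.4753 deg

0.4753 deg


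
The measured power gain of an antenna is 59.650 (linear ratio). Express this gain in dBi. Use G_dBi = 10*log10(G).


G_dBi = 10 * log10(59.650) = 17.76 dBi

17.76 dBi


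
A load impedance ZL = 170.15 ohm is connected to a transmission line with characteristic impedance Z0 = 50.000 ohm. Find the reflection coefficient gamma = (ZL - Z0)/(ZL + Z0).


gamma = (170.15 - 50.000) / (170.15 + 50.000) = 0.5458

0.5458


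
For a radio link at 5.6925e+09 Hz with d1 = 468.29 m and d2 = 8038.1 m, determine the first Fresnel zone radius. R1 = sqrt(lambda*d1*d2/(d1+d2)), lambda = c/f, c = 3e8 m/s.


lambda = c / f = 3.0000e+08 / 5.6925e+09 = 0.05270092 m
R1 = sqrt(0.05270092 * 468.29 * 8038.1 / (468.29 + 8038.1)) = 4.829 m

4.829 m


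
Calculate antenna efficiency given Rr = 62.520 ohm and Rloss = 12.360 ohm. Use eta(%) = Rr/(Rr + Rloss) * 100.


eta = 62.520 / (62.520 + 12.360) * 100 = 83.49%

83.49%


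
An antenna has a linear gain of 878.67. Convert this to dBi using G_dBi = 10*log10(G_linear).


G_dBi = 10 * log10(878.67) = 29.44 dBi

29.44 dBi


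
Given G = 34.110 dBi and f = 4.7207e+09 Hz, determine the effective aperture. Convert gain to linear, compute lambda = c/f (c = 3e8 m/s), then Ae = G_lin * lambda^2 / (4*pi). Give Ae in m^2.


lambda = c / f = 3.0000e+08 / 4.7207e+09 = 0.06354990 m
G_linear = 10^(34.110/10) = 2576.321
Ae = G_linear * lambda^2 / (4*pi) = 2576.321 * 0.06354990^2 / (4*pi) = 0.8280 m^2

0.8280 m^2


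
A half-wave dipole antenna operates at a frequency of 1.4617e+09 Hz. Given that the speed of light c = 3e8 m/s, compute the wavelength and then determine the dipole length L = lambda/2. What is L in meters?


lambda = c / f = 3.0000e+08 / 1.4617e+09 = 0.2052405 m
L = lambda / 2 = 0.2052405 / 2 = 0.1026 m

0.1026 m


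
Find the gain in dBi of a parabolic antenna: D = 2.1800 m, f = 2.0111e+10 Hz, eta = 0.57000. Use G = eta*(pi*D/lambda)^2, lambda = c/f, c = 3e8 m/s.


lambda = c / f = 3.0000e+08 / 2.0111e+10 = 0.01491721 m
G_linear = 0.57000 * (pi * 2.1800 / 0.01491721)^2 = 120146.8
G_dBi = 10 * log10(120146.8) = 50.80 dBi

50.80 dBi


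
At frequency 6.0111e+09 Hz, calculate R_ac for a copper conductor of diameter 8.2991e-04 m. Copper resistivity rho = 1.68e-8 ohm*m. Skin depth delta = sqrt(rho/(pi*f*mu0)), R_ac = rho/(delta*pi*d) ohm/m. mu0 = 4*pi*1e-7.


delta = sqrt(1.68e-8 / (pi * 6.0111e+09 * 4*pi*1e-7)) = 8.413909e-07 m
R_ac = 1.68e-8 / (8.413909e-07 * pi * 8.2991e-04) = 7.658 ohm/m

7.658 ohm/m


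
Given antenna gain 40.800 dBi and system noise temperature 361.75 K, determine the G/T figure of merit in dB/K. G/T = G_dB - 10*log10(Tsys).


G/T = 40.800 - 10*log10(361.75) = 40.800 - 25.58409 = 15.22 dB/K

15.22 dB/K


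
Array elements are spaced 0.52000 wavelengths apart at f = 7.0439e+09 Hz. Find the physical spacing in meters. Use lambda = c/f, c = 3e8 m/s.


lambda = c / f = 3.0000e+08 / 7.0439e+09 = 0.04259004 m
d = 0.52000 * 0.04259004 = 0.02215 m

0.02215 m


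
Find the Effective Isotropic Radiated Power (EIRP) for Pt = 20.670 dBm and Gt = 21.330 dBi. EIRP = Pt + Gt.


EIRP = Pt + Gt = 20.670 + 21.330 = 42.00 dBm

42.00 dBm


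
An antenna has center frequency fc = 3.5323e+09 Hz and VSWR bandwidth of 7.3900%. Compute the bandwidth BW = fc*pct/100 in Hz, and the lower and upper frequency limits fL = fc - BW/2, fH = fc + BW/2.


BW = 3.5323e+09 * 7.3900/100 = 2.610370e+08 Hz
fL = 3.5323e+09 - 2.610370e+08/2 = 3.402e+09 Hz
fH = 3.5323e+09 + 2.610370e+08/2 = 3.663e+09 Hz

BW=2.610e+08 Hz, fL=3.402e+09 Hz, fH=3.663e+09 Hz


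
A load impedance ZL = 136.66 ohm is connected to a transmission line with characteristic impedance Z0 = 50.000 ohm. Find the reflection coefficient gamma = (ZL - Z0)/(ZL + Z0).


gamma = (136.66 - 50.000) / (136.66 + 50.000) = 0.4643

0.4643


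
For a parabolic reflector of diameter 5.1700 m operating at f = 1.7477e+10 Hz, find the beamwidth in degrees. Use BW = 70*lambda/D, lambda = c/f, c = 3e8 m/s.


lambda = c / f = 3.0000e+08 / 1.7477e+10 = 0.01716542 m
BW = 70 * 0.01716542 / 5.1700 = 0.2324 deg

0.2324 deg


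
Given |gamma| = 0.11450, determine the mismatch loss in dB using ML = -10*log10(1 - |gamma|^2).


ML = -10 * log10(1 - 0.11450^2) = -10 * log10(0.98688975) = 0.05731 dB

0.05731 dB


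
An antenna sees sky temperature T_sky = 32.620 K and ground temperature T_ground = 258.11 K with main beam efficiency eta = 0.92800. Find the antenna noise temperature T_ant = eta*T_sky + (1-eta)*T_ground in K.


T_ant = 0.92800 * 32.620 + (1 - 0.92800) * 258.11 = 48.86 K

48.86 K


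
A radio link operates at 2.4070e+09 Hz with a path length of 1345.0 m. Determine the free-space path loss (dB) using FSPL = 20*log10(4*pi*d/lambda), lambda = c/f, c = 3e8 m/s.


lambda = c / f = 3.0000e+08 / 2.4070e+09 = 0.1246365 m
FSPL = 20 * log10(4*pi*1345.0/0.1246365) = 102.6 dB

102.6 dB


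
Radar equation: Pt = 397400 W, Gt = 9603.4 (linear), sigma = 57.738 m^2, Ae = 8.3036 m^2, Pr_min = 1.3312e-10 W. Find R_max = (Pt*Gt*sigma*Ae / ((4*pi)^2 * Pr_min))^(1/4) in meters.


R^4 = 397400*9603.4*57.738*8.3036 / ((4*pi)^2 * 1.3312e-10) = 8.703982e+19
R_max = 8.703982e+19^0.25 = 96589 m

96589 m


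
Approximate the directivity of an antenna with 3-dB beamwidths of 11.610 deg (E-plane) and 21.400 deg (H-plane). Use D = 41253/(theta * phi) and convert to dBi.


D_linear = 41253 / (11.610 * 21.400) = 166.0388
D_dBi = 10 * log10(166.0388) = 22.20 dBi

22.20 dBi


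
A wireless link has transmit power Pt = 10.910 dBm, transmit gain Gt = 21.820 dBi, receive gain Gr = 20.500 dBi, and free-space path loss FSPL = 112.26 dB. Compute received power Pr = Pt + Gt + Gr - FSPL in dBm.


Pr = 10.910 + 21.820 + 20.500 - 112.26 = -59.03 dBm

-59.03 dBm


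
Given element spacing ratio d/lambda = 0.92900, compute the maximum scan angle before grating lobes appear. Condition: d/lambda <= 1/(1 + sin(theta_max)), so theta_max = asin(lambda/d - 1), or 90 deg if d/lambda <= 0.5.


lambda/d - 1 = 1/0.92900 - 1 = 0.07642626
theta_max = asin(0.07642626) = 4.383 deg

4.383 deg


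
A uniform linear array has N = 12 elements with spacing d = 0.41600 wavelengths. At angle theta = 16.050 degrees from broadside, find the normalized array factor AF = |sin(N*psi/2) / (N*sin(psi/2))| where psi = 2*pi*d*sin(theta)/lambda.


psi = 2*pi*0.41600*sin(16.050 deg) = 0.7226547 rad
AF = |sin(12*0.7226547/2) / (12*sin(0.7226547/2))| = 0.2192

0.2192


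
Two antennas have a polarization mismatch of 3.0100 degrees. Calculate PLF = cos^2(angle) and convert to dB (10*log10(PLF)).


PLF_linear = cos^2(3.0100 deg) = 0.9972427
PLF_dB = 10 * log10(0.9972427) = -0.01199 dB

-0.01199 dB


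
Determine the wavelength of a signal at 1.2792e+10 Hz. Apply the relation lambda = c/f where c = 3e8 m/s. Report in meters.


lambda = c / f = 3.0000e+08 / 1.2792e+10 = 0.02345 m

0.02345 m


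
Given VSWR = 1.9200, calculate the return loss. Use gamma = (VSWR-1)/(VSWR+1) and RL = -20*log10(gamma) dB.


gamma = (1.9200 - 1) / (1.9200 + 1) = 0.3150685
RL = -20 * log10(0.3150685) = 10.03 dB

10.03 dB


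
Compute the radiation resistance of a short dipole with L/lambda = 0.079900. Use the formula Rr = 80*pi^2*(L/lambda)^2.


Rr = 80 * pi^2 * (0.079900)^2 = 80 * 9.869604 * 6.384010e-03 = 5.041 ohm

5.041 ohm


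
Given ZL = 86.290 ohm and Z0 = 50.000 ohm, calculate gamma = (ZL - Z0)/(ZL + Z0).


gamma = (86.290 - 50.000) / (86.290 + 50.000) = 0.2663

0.2663


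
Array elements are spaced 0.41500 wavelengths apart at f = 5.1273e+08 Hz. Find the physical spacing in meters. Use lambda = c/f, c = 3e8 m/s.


lambda = c / f = 3.0000e+08 / 5.1273e+08 = 0.5851033 m
d = 0.41500 * 0.5851033 = 0.2428 m

0.2428 m


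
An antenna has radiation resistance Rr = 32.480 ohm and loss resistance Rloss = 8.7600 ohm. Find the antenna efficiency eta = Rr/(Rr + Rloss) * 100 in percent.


eta = 32.480 / (32.480 + 8.7600) * 100 = 78.76%

78.76%


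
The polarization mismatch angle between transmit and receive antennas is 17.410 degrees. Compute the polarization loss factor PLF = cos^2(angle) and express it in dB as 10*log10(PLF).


PLF_linear = cos^2(17.410 deg) = 0.9104750
PLF_dB = 10 * log10(0.9104750) = -0.4073 dB

-0.4073 dB


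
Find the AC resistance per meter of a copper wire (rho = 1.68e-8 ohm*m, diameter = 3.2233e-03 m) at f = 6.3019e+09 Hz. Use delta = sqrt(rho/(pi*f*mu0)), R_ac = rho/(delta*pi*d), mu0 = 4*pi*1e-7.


delta = sqrt(1.68e-8 / (pi * 6.3019e+09 * 4*pi*1e-7)) = 8.217487e-07 m
R_ac = 1.68e-8 / (8.217487e-07 * pi * 3.2233e-03) = 2.019 ohm/m

2.019 ohm/m


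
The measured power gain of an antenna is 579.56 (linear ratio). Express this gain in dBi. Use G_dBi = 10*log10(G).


G_dBi = 10 * log10(579.56) = 27.63 dBi

27.63 dBi


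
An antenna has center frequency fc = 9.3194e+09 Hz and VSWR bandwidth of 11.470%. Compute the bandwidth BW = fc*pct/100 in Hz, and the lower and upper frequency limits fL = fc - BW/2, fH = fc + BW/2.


BW = 9.3194e+09 * 11.470/100 = 1.068935e+09 Hz
fL = 9.3194e+09 - 1.068935e+09/2 = 8.785e+09 Hz
fH = 9.3194e+09 + 1.068935e+09/2 = 9.854e+09 Hz

BW=1.069e+09 Hz, fL=8.785e+09 Hz, fH=9.854e+09 Hz


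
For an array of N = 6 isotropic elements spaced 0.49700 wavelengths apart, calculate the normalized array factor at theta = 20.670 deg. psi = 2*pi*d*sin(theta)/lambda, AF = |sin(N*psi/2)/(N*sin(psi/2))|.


psi = 2*pi*0.49700*sin(20.670 deg) = 1.102281 rad
AF = |sin(6*1.102281/2) / (6*sin(1.102281/2))| = 0.05236

0.05236


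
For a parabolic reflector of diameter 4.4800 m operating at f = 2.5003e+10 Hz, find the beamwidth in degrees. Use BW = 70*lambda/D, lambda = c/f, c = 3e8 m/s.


lambda = c / f = 3.0000e+08 / 2.5003e+10 = 0.01199856 m
BW = 70 * 0.01199856 / 4.4800 = 0.1875 deg

0.1875 deg


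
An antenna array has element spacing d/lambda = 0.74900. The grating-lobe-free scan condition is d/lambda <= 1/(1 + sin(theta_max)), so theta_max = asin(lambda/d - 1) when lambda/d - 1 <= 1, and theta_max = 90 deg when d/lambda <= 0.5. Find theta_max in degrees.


lambda/d - 1 = 1/0.74900 - 1 = 0.3351135
theta_max = asin(0.3351135) = 19.58 deg

19.58 deg


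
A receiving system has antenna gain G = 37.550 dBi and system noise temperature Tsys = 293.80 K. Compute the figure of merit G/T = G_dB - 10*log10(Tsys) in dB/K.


G/T = 37.550 - 10*log10(293.80) = 37.550 - 24.68052 = 12.87 dB/K

12.87 dB/K


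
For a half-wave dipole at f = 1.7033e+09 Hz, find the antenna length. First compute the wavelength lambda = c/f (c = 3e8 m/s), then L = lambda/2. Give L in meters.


lambda = c / f = 3.0000e+08 / 1.7033e+09 = 0.1761287 m
L = lambda / 2 = 0.1761287 / 2 = 0.08806 m

0.08806 m


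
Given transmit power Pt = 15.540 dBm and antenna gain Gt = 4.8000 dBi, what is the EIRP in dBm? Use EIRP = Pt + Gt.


EIRP = Pt + Gt = 15.540 + 4.8000 = 20.34 dBm

20.34 dBm


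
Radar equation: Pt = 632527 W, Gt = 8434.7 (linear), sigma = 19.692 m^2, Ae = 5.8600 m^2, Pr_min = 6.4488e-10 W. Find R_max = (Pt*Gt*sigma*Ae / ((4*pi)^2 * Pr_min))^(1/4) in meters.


R^4 = 632527*8434.7*19.692*5.8600 / ((4*pi)^2 * 6.4488e-10) = 6.045574e+18
R_max = 6.045574e+18^0.25 = 49586 m

49586 m


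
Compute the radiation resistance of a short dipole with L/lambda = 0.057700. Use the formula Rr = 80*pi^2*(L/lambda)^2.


Rr = 80 * pi^2 * (0.057700)^2 = 80 * 9.869604 * 3.329290e-03 = 2.629 ohm

2.629 ohm


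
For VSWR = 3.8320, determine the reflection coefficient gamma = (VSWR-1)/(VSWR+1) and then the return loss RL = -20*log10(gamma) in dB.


gamma = (3.8320 - 1) / (3.8320 + 1) = 0.5860927
RL = -20 * log10(0.5860927) = 4.641 dB

4.641 dB


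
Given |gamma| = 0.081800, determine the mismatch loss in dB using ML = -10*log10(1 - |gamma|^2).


ML = -10 * log10(1 - 0.081800^2) = -10 * log10(0.99330876) = 0.02916 dB

0.02916 dB


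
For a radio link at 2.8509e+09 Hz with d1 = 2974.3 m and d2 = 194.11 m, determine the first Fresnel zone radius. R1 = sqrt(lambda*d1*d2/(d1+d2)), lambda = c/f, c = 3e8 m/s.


lambda = c / f = 3.0000e+08 / 2.8509e+09 = 0.1052299 m
R1 = sqrt(0.1052299 * 2974.3 * 194.11 / (2974.3 + 194.11)) = 4.379 m

4.379 m


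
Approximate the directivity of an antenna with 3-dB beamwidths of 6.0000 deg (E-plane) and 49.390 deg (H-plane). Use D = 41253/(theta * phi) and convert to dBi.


D_linear = 41253 / (6.0000 * 49.390) = 139.2083
D_dBi = 10 * log10(139.2083) = 21.44 dBi

21.44 dBi


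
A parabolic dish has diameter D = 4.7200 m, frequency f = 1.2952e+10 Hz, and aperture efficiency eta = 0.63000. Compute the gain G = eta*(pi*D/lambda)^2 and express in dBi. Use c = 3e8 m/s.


lambda = c / f = 3.0000e+08 / 1.2952e+10 = 0.02316245 m
G_linear = 0.63000 * (pi * 4.7200 / 0.02316245)^2 = 258199.4
G_dBi = 10 * log10(258199.4) = 54.12 dBi

54.12 dBi


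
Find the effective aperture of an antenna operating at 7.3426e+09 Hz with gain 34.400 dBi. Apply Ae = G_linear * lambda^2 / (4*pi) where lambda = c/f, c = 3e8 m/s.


lambda = c / f = 3.0000e+08 / 7.3426e+09 = 0.04085746 m
G_linear = 10^(34.400/10) = 2754.229
Ae = G_linear * lambda^2 / (4*pi) = 2754.229 * 0.04085746^2 / (4*pi) = 0.3659 m^2

0.3659 m^2


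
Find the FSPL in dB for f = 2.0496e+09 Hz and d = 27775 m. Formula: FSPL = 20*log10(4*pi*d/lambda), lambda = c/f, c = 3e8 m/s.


lambda = c / f = 3.0000e+08 / 2.0496e+09 = 0.1463700 m
FSPL = 20 * log10(4*pi*27775/0.1463700) = 127.5 dB

127.5 dB


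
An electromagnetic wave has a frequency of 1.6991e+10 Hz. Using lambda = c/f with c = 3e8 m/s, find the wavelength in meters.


lambda = c / f = 3.0000e+08 / 1.6991e+10 = 0.01766 m

0.01766 m


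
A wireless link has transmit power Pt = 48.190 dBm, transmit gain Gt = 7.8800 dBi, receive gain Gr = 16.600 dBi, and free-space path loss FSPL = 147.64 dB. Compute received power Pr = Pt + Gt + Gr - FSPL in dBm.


Pr = 48.190 + 7.8800 + 16.600 - 147.64 = -74.97 dBm

-74.97 dBm


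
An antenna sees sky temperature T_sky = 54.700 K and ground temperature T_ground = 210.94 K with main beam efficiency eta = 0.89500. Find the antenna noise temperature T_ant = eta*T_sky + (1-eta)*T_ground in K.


T_ant = 0.89500 * 54.700 + (1 - 0.89500) * 210.94 = 71.11 K

71.11 K


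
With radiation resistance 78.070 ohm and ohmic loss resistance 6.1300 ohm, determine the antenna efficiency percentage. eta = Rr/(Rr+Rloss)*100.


eta = 78.070 / (78.070 + 6.1300) * 100 = 92.72%

92.72%


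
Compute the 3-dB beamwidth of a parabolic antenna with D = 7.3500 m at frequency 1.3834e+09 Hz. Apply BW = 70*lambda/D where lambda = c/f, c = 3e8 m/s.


lambda = c / f = 3.0000e+08 / 1.3834e+09 = 0.2168570 m
BW = 70 * 0.2168570 / 7.3500 = 2.065 deg

2.065 deg


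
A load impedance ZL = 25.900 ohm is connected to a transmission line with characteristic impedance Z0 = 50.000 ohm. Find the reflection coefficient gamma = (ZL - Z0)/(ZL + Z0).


gamma = (25.900 - 50.000) / (25.900 + 50.000) = -0.3175

-0.3175


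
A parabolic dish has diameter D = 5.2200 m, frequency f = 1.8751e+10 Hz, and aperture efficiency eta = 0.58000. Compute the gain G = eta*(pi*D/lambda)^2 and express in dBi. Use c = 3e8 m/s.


lambda = c / f = 3.0000e+08 / 1.8751e+10 = 0.01599915 m
G_linear = 0.58000 * (pi * 5.2200 / 0.01599915)^2 = 609361.4
G_dBi = 10 * log10(609361.4) = 57.85 dBi

57.85 dBi


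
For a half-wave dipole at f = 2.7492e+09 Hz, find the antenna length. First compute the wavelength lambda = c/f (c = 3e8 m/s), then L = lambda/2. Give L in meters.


lambda = c / f = 3.0000e+08 / 2.7492e+09 = 0.1091227 m
L = lambda / 2 = 0.1091227 / 2 = 0.05456 m

0.05456 m


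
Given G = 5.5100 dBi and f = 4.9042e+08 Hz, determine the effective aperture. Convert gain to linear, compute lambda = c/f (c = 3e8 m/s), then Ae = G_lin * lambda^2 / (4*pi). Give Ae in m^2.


lambda = c / f = 3.0000e+08 / 4.9042e+08 = 0.6117206 m
G_linear = 10^(5.5100/10) = 3.556313
Ae = G_linear * lambda^2 / (4*pi) = 3.556313 * 0.6117206^2 / (4*pi) = 0.1059 m^2

0.1059 m^2


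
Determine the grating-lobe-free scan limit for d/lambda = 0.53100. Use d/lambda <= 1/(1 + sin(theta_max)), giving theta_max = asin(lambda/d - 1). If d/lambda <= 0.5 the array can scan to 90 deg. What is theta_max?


lambda/d - 1 = 1/0.53100 - 1 = 0.8832392
theta_max = asin(0.8832392) = 62.04 deg

62.04 deg


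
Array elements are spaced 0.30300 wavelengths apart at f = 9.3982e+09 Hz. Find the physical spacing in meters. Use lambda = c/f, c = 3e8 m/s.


lambda = c / f = 3.0000e+08 / 9.3982e+09 = 0.03192101 m
d = 0.30300 * 0.03192101 = 9.672e-03 m

9.672e-03 m


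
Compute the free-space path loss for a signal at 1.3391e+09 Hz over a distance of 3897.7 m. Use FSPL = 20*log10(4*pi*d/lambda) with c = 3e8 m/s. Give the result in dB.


lambda = c / f = 3.0000e+08 / 1.3391e+09 = 0.2240311 m
FSPL = 20 * log10(4*pi*3897.7/0.2240311) = 106.8 dB

106.8 dB


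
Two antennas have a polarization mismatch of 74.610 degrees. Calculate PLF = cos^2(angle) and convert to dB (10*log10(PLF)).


PLF_linear = cos^2(74.610 deg) = 0.07043071
PLF_dB = 10 * log10(0.07043071) = -11.52 dB

-11.52 dB


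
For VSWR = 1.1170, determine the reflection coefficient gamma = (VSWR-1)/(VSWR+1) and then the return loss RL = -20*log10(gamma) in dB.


gamma = (1.1170 - 1) / (1.1170 + 1) = 0.05526689
RL = -20 * log10(0.05526689) = 25.15 dB

25.15 dB


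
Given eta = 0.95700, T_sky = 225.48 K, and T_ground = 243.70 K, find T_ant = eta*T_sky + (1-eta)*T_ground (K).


T_ant = 0.95700 * 225.48 + (1 - 0.95700) * 243.70 = 226.3 K

226.3 K


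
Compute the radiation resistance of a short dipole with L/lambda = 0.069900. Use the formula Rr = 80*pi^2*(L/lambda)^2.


Rr = 80 * pi^2 * (0.069900)^2 = 80 * 9.869604 * 4.886010e-03 = 3.858 ohm

3.858 ohm


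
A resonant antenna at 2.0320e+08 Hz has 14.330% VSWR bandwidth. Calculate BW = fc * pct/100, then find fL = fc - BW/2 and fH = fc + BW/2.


BW = 2.0320e+08 * 14.330/100 = 2.911856e+07 Hz
fL = 2.0320e+08 - 2.911856e+07/2 = 1.886e+08 Hz
fH = 2.0320e+08 + 2.911856e+07/2 = 2.178e+08 Hz

BW=2.912e+07 Hz, fL=1.886e+08 Hz, fH=2.178e+08 Hz
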